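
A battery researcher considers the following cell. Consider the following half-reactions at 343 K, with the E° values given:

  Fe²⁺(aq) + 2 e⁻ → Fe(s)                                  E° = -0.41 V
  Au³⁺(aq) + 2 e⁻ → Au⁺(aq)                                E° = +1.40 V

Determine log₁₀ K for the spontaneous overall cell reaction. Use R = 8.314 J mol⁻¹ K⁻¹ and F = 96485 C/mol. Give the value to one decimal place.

53.2

Cathode: Au³⁺/Au⁺; anode: Fe²⁺/Fe. E°cell = (+1.40) − (-0.41) = +1.81 V, with n = 2.
ΔG° = −nFE° = −RT ln K, so ln K = nFE°/(RT) = (2)(96485)(+1.81) / ((8.314)(343)) = 122.480.
log₁₀ K = 122.480 / ln 10 = 53.2.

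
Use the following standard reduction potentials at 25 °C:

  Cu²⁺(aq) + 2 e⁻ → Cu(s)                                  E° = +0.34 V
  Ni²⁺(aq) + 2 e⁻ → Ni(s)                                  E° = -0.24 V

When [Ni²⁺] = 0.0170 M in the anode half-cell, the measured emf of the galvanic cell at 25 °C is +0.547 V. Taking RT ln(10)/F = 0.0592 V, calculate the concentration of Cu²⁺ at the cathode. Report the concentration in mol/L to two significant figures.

0.0013 M

Cu²⁺/Cu is the cathode, Ni²⁺/Ni the anode: E°cell = +0.58 V, n = 2.
Overall reaction: Cu²⁺(aq) + Ni(s) → Cu(s) + Ni²⁺(aq); Q = [Ni²⁺]^1/[Cu²⁺]^1.
From E = E° − (0.0592/n) log Q: log Q = (E° − E)·n/0.0592 = (+0.58 − (+0.547))·2/0.0592 = 1.1149.
So 1·log[Cu²⁺] = 1·log(0.017) − log Q = -1.7696 − (1.1149) = -2.8845; [Cu²⁺] = 10^(-2.8845) ≈ 0.0013 M.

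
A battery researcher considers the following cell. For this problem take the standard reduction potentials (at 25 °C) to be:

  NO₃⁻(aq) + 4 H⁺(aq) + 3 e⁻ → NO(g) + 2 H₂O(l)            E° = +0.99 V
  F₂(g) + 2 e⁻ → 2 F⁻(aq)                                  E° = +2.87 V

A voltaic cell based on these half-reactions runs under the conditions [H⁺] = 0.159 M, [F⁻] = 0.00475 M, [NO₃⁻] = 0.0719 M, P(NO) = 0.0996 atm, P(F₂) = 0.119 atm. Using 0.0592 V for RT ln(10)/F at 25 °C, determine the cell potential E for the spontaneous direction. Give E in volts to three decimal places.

+2.056 V

F₂/F⁻ is the cathode (higher E°), NO₃⁻/NO the anode: E°cell = +2.87 − (+0.99) = +1.88 V, n = 6.
Overall: 3 F₂(g) + 2 NO(g) + 4 H₂O(l) → 6 F⁻(aq) + 2 NO₃⁻(aq) + 8 H⁺(aq)
Q = [F⁻]^6·[NO₃⁻]^2·[H⁺]^8 / (P(F₂)^3·P(NO)^2); log Q = -17.838.
E = E° − (0.0592/n) log Q = +1.88 − (0.0592/6)(-17.838) = +2.056 V.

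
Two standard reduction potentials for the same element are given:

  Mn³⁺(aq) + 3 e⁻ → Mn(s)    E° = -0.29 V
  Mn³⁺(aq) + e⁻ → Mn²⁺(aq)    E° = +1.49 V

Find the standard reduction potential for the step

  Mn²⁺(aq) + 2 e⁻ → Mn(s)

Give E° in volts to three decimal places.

Sequential free energies add, so n₃E°₃ = n₁E°₁ + n₂E°₂.
With n₃ = 3, and the known step contributing 1×(+1.49) V, the unknown satisfies 2·E° = 3×(-0.29) − 1×(+1.49) = -2.360.
E° = -2.360 / 2 = -1.180 V.

-1.180 V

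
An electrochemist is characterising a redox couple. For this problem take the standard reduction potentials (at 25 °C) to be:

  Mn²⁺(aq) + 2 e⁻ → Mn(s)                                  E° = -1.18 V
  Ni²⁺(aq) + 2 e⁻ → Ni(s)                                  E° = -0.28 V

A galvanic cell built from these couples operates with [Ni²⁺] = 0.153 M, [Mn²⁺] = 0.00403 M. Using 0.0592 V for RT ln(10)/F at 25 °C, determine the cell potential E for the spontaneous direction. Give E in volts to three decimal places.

+0.947 V

Ni²⁺/Ni is the cathode (higher E°), Mn²⁺/Mn the anode: E°cell = -0.28 − (-1.18) = +0.90 V, n = 2.
Overall: Ni²⁺(aq) + Mn(s) → Ni(s) + Mn²⁺(aq)
Q = [Mn²⁺] / ([Ni²⁺]); log Q = -1.579.
E = E° − (0.0592/n) log Q = +0.90 − (0.0592/2)(-1.579) = +0.947 V.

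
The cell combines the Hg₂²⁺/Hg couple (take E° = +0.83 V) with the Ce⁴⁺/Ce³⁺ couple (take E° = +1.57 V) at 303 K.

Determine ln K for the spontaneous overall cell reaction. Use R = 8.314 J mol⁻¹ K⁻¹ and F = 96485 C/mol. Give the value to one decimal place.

56.7

Cathode: Ce⁴⁺/Ce³⁺; anode: Hg₂²⁺/Hg. E°cell = (+1.57) − (+0.83) = +0.74 V, with n = 2.
ΔG° = −nFE° = −RT ln K, so ln K = nFE°/(RT) = (2)(96485)(+0.74) / ((8.314)(303)) = 56.685.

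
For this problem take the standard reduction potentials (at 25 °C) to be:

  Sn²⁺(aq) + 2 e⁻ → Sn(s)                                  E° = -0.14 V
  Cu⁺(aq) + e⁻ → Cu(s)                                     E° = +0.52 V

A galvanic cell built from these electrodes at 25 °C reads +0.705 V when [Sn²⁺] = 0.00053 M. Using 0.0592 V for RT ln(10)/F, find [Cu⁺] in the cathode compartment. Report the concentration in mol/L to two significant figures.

0.13 M

Cu⁺/Cu is the cathode, Sn²⁺/Sn the anode: E°cell = +0.66 V, n = 2.
Overall reaction: 2 Cu⁺(aq) + Sn(s) → 2 Cu(s) + Sn²⁺(aq); Q = [Sn²⁺]^1/[Cu⁺]^2.
From E = E° − (0.0592/n) log Q: log Q = (E° − E)·n/0.0592 = (+0.66 − (+0.705))·2/0.0592 = -1.5203.
So 2·log[Cu⁺] = 1·log(0.00053) − log Q = -3.2757 − (-1.5203) = -1.7554; log[Cu⁺] = -1.7554 / 2 = -0.8777; [Cu⁺] = 10^(-0.8777) ≈ 0.13 M.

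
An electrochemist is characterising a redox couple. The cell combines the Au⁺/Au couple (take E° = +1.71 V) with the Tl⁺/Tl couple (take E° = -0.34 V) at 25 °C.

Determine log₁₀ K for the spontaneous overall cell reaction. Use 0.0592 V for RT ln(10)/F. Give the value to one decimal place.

34.6

Cathode: Au⁺/Au; anode: Tl⁺/Tl. E°cell = +2.05 V, n = 1.
log K = nE°cell / 0.0592 = (1)(+2.05) / 0.0592 = 34.6.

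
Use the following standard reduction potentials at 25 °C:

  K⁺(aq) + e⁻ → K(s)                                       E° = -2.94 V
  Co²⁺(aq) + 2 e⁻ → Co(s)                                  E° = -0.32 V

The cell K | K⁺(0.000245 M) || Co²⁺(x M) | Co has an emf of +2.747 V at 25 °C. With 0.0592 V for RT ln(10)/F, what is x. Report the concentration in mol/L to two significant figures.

Co²⁺/Co is the cathode, K⁺/K the anode: E°cell = +2.62 V, n = 2.
Overall reaction: Co²⁺(aq) + 2 K(s) → Co(s) + 2 K⁺(aq); Q = [K⁺]^2/[Co²⁺]^1.
From E = E° − (0.0592/n) log Q: log Q = (E° − E)·n/0.0592 = (+2.62 − (+2.747))·2/0.0592 = -4.2905.
So 1·log[Co²⁺] = 2·log(0.000245) − log Q = -7.2217 − (-4.2905) = -2.9312; [Co²⁺] = 10^(-2.9312) ≈ 0.0012 M.

0.0012 M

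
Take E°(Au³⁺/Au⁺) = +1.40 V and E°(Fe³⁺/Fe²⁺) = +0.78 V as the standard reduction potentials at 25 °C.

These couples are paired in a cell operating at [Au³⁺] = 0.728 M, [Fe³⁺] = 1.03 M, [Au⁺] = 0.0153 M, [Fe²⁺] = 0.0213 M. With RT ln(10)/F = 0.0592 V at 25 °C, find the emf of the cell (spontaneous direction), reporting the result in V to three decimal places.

+0.570 V

Au³⁺/Au⁺ is the cathode (higher E°), Fe³⁺/Fe²⁺ the anode: E°cell = +1.40 − (+0.78) = +0.62 V, n = 2.
Overall: Au³⁺(aq) + 2 Fe²⁺(aq) → Au⁺(aq) + 2 Fe³⁺(aq)
Q = [Au⁺]·[Fe³⁺]^2 / ([Au³⁺]·[Fe²⁺]^2); log Q = 1.691.
E = E° − (0.0592/n) log Q = +0.62 − (0.0592/2)(1.691) = +0.570 V.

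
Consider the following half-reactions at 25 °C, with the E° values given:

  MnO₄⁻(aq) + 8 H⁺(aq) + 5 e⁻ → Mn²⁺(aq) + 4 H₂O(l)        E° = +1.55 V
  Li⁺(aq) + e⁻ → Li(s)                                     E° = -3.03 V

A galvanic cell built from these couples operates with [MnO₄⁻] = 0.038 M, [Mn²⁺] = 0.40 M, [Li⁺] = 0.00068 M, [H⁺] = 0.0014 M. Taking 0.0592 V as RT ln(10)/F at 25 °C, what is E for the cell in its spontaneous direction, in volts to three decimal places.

MnO₄⁻/Mn²⁺ is the cathode (higher E°), Li⁺/Li the anode: E°cell = +1.55 − (-3.03) = +4.58 V, n = 5.
Overall: MnO₄⁻(aq) + 8 H⁺(aq) + 5 Li(s) → Mn²⁺(aq) + 4 H₂O(l) + 5 Li⁺(aq)
Q = [Mn²⁺]·[Li⁺]^5 / ([MnO₄⁻]·[H⁺]^8); log Q = 8.016.
E = E° − (0.0592/n) log Q = +4.58 − (0.0592/5)(8.016) = +4.485 V.

+4.485 V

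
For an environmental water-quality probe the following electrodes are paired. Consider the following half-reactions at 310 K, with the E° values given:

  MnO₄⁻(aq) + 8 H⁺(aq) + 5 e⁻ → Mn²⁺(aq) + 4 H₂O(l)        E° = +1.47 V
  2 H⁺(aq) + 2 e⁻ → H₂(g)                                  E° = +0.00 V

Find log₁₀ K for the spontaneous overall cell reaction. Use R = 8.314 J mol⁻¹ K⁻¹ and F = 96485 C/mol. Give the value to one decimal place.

Cathode: MnO₄⁻/Mn²⁺; anode: H⁺/H₂. E°cell = (+1.47) − (+0.00) = +1.47 V, with n = 10.
ΔG° = −nFE° = −RT ln K, so ln K = nFE°/(RT) = (10)(96485)(+1.47) / ((8.314)(310)) = 550.307.
log₁₀ K = 550.307 / ln 10 = 239.0.

239.0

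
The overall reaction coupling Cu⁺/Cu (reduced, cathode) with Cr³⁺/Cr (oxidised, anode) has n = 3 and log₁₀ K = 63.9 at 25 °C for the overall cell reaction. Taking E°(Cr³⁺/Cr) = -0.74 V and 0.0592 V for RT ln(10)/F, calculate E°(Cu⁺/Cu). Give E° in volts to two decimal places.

+0.52 V

E°cell = (0.0592/n)·log K = (0.0592/3)(63.9) = +1.261 V.
Since Cu⁺/Cu is the cathode and Cr³⁺/Cr the anode, E°cell = E°(Cu⁺/Cu) − E°(Cr³⁺/Cr).
So E°(Cu⁺/Cu) = E°cell + E°(Cr³⁺/Cr) = +1.261 + (-0.74) = +0.52 V.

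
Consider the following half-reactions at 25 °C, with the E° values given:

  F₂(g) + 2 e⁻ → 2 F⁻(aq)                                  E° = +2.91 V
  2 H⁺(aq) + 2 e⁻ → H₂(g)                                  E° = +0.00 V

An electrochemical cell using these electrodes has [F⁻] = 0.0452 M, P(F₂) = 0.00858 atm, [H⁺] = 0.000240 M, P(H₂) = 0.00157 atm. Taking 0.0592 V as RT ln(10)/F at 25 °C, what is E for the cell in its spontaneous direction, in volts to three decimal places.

+3.060 V

F₂/F⁻ is the cathode (higher E°), H⁺/H₂ the anode: E°cell = +2.91 − (+0.00) = +2.91 V, n = 2.
Overall: F₂(g) + H₂(g) → 2 F⁻(aq) + 2 H⁺(aq)
Q = [F⁻]^2·[H⁺]^2 / (P(F₂)·P(H₂)); log Q = -5.059.
E = E° − (0.0592/n) log Q = +2.91 − (0.0592/2)(-5.059) = +3.060 V.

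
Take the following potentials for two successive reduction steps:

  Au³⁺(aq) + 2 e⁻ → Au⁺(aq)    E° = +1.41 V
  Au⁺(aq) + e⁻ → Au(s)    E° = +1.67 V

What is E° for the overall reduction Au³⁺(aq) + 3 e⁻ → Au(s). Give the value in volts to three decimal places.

Since ΔG° = −nFE° is additive over sequential reductions, n₃E°₃ = n₁E°₁ + n₂E°₂.
E°₃ = (2×+1.41 + 1×+1.67) / 3 = (+4.490) / 3 = +1.497 V.

+1.497 V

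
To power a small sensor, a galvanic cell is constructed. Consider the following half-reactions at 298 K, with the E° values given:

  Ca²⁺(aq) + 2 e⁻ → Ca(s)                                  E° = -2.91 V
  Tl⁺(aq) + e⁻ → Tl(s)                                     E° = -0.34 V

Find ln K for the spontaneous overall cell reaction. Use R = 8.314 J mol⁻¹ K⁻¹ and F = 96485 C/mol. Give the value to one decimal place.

200.2

Cathode: Tl⁺/Tl; anode: Ca²⁺/Ca. E°cell = (-0.34) − (-2.91) = +2.57 V, with n = 2.
ΔG° = −nFE° = −RT ln K, so ln K = nFE°/(RT) = (2)(96485)(+2.57) / ((8.314)(298)) = 200.169.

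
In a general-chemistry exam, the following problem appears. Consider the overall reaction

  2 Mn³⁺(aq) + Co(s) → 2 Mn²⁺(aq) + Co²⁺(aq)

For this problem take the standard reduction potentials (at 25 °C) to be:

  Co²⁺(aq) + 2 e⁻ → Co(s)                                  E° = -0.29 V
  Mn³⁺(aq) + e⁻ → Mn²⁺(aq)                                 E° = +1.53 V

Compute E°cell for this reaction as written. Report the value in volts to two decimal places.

The Mn³⁺/Mn²⁺ couple has the higher reduction potential, so it is the cathode; Co²⁺/Co is oxidised at the anode.
E°cell = E°(cathode) − E°(anode) = (+1.53) − (-0.29) = +1.82 V.

+1.82 V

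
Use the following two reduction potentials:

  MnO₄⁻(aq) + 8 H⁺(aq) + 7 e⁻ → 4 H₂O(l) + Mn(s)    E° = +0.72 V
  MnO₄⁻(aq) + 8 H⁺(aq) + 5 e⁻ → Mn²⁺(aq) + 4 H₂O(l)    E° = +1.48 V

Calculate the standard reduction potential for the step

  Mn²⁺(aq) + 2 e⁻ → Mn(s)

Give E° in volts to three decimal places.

Sequential free energies add, so n₃E°₃ = n₁E°₁ + n₂E°₂.
With n₃ = 7, and the known step contributing 5×(+1.48) V, the unknown satisfies 2·E° = 7×(+0.72) − 5×(+1.48) = -2.360.
E° = -2.360 / 2 = -1.180 V.

-1.180 V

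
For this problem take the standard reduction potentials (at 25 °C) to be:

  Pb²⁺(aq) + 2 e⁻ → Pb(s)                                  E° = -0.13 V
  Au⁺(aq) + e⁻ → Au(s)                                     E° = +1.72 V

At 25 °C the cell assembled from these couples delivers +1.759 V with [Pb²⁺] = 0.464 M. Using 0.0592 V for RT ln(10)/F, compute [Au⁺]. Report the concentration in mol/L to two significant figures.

0.020 M

Au⁺/Au is the cathode, Pb²⁺/Pb the anode: E°cell = +1.85 V, n = 2.
Overall reaction: 2 Au⁺(aq) + Pb(s) → 2 Au(s) + Pb²⁺(aq); Q = [Pb²⁺]^1/[Au⁺]^2.
From E = E° − (0.0592/n) log Q: log Q = (E° − E)·n/0.0592 = (+1.85 − (+1.759))·2/0.0592 = 3.0743.
So 2·log[Au⁺] = 1·log(0.464) − log Q = -0.3335 − (3.0743) = -3.4078; log[Au⁺] = -3.4078 / 2 = -1.7039; [Au⁺] = 10^(-1.7039) ≈ 0.020 M.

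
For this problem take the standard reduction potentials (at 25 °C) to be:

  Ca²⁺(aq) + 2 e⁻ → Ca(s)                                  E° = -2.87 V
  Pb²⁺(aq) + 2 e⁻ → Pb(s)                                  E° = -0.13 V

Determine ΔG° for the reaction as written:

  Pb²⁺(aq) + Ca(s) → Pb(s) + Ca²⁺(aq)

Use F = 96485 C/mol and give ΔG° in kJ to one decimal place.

-528.7 kJ

As written, Pb²⁺/Pb is reduced (cathode) and Ca²⁺/Ca is oxidised (anode), so E°cell = (-0.13) − (-2.87) = +2.74 V.
Balancing electrons gives n = 2.
ΔG° = −nFE° = −(2)(96485)(+2.74) = -528,738 J = -528.7 kJ.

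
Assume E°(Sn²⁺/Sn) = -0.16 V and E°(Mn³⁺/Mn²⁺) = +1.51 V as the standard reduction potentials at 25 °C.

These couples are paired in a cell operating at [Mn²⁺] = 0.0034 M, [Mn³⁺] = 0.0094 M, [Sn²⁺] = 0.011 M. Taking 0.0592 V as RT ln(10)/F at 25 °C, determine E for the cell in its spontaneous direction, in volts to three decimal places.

Mn³⁺/Mn²⁺ is the cathode (higher E°), Sn²⁺/Sn the anode: E°cell = +1.51 − (-0.16) = +1.67 V, n = 2.
Overall: 2 Mn³⁺(aq) + Sn(s) → 2 Mn²⁺(aq) + Sn²⁺(aq)
Q = [Mn²⁺]^2·[Sn²⁺] / ([Mn³⁺]^2); log Q = -2.842.
E = E° − (0.0592/n) log Q = +1.67 − (0.0592/2)(-2.842) = +1.754 V.

+1.754 V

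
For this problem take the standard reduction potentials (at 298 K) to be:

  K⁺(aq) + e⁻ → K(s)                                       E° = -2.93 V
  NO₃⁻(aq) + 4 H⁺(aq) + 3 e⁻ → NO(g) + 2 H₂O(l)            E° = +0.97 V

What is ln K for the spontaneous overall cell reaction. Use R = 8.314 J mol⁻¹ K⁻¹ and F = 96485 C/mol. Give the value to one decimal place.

Cathode: NO₃⁻/NO; anode: K⁺/K. E°cell = (+0.97) − (-2.93) = +3.90 V, with n = 3.
ΔG° = −nFE° = −RT ln K, so ln K = nFE°/(RT) = (3)(96485)(+3.90) / ((8.314)(298)) = 455.637.

455.6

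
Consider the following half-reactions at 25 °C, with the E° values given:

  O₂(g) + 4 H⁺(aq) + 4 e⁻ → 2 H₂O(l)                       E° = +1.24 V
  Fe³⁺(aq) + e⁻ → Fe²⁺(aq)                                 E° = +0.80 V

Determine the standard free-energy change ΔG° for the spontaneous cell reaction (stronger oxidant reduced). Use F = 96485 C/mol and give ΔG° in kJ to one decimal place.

-169.8 kJ

O₂/H₂O (E° = +1.24 V) is the cathode; Fe³⁺/Fe²⁺ (E° = +0.80 V) is the anode, so E°cell = +0.44 V.
Balancing electrons gives n = 4 (lcm of 4 and 1).
ΔG° = −nFE° = −(4)(96485)(+0.44) = -169,814 J = -169.8 kJ.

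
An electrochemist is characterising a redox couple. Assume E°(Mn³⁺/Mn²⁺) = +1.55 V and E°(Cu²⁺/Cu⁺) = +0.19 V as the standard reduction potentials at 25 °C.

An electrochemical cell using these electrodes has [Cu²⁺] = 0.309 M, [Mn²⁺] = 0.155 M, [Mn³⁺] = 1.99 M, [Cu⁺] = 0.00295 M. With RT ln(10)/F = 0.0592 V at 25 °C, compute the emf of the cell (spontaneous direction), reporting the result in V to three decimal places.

Mn³⁺/Mn²⁺ is the cathode (higher E°), Cu²⁺/Cu⁺ the anode: E°cell = +1.55 − (+0.19) = +1.36 V, n = 1.
Overall: Mn³⁺(aq) + Cu⁺(aq) → Mn²⁺(aq) + Cu²⁺(aq)
Q = [Mn²⁺]·[Cu²⁺] / ([Mn³⁺]·[Cu⁺]); log Q = 0.912.
E = E° − (0.0592/n) log Q = +1.36 − (0.0592/1)(0.912) = +1.306 V.

+1.306 V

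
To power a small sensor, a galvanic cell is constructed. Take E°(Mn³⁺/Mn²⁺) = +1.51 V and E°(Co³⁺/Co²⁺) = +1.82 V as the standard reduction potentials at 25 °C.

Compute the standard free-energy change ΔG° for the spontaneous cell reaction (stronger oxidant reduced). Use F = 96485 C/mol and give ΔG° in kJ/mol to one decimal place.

Co³⁺/Co²⁺ (E° = +1.82 V) is the cathode; Mn³⁺/Mn²⁺ (E° = +1.51 V) is the anode, so E°cell = +0.31 V.
Balancing electrons gives n = 1 (lcm of 1 and 1).
ΔG° = −nFE° = −(1)(96485)(+0.31) = -29,910 J = -29.9 kJ/mol.

-29.9 kJ/mol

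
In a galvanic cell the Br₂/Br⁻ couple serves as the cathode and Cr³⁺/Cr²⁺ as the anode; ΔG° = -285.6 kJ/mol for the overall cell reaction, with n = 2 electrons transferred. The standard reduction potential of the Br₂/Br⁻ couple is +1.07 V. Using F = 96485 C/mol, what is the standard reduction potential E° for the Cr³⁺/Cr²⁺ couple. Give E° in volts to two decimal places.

E°cell = −ΔG°/(nF) = −(-285.6×10³)/((2)(96485)) = +1.480 V.
Since Br₂/Br⁻ is the cathode and Cr³⁺/Cr²⁺ the anode, E°cell = E°(Br₂/Br⁻) − E°(Cr³⁺/Cr²⁺).
So E°(Cr³⁺/Cr²⁺) = E°(Br₂/Br⁻) − E°cell = (+1.07) − (+1.480) = -0.41 V.

-0.41 V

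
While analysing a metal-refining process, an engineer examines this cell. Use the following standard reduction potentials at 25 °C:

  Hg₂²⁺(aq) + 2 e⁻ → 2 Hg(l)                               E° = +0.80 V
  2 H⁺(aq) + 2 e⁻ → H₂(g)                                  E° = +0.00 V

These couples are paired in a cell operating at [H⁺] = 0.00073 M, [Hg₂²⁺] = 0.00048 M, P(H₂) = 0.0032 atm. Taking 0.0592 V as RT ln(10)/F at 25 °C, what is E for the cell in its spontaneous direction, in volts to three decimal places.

+0.814 V

Hg₂²⁺/Hg is the cathode (higher E°), H⁺/H₂ the anode: E°cell = +0.80 − (+0.00) = +0.80 V, n = 2.
Overall: Hg₂²⁺(aq) + H₂(g) → 2 Hg(l) + 2 H⁺(aq)
Q = [H⁺]^2 / ([Hg₂²⁺]·P(H₂)); log Q = -0.460.
E = E° − (0.0592/n) log Q = +0.80 − (0.0592/2)(-0.460) = +0.814 V.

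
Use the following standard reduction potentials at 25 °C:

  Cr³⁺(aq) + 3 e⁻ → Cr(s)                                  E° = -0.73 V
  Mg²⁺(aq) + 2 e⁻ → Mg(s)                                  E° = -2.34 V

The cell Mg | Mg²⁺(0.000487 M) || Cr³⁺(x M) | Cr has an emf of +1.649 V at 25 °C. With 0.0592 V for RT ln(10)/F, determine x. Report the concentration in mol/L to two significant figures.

Cr³⁺/Cr is the cathode, Mg²⁺/Mg the anode: E°cell = +1.61 V, n = 6.
Overall reaction: 2 Cr³⁺(aq) + 3 Mg(s) → 2 Cr(s) + 3 Mg²⁺(aq); Q = [Mg²⁺]^3/[Cr³⁺]^2.
From E = E° − (0.0592/n) log Q: log Q = (E° − E)·n/0.0592 = (+1.61 − (+1.649))·6/0.0592 = -3.9527.
So 2·log[Cr³⁺] = 3·log(0.000487) − log Q = -9.9374 − (-3.9527) = -5.9847; log[Cr³⁺] = -5.9847 / 2 = -2.9924; [Cr³⁺] = 10^(-2.9924) ≈ 0.0010 M.

0.0010 M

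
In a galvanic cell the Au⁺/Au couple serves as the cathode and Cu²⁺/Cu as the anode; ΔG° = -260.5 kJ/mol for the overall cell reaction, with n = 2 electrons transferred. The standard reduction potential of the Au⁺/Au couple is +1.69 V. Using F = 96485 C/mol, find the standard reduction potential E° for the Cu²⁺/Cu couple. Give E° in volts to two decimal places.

E°cell = −ΔG°/(nF) = −(-260.5×10³)/((2)(96485)) = +1.350 V.
Since Au⁺/Au is the cathode and Cu²⁺/Cu the anode, E°cell = E°(Au⁺/Au) − E°(Cu²⁺/Cu).
So E°(Cu²⁺/Cu) = E°(Au⁺/Au) − E°cell = (+1.69) − (+1.350) = +0.34 V.

+0.34 V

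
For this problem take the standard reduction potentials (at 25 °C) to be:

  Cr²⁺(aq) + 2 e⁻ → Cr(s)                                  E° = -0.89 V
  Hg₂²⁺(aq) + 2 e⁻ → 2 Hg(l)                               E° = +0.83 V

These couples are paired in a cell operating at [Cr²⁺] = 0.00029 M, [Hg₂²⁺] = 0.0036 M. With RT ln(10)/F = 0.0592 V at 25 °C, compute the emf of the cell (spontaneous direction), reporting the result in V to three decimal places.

Hg₂²⁺/Hg is the cathode (higher E°), Cr²⁺/Cr the anode: E°cell = +0.83 − (-0.89) = +1.72 V, n = 2.
Overall: Hg₂²⁺(aq) + Cr(s) → 2 Hg(l) + Cr²⁺(aq)
Q = [Cr²⁺] / ([Hg₂²⁺]); log Q = -1.094.
E = E° − (0.0592/n) log Q = +1.72 − (0.0592/2)(-1.094) = +1.752 V.

+1.752 V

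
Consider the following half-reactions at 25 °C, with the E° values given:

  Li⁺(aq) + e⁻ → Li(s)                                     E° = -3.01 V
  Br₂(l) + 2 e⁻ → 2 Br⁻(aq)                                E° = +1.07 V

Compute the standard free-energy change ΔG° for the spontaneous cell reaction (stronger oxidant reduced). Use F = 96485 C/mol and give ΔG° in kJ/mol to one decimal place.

-787.3 kJ/mol

Br₂/Br⁻ (E° = +1.07 V) is the cathode; Li⁺/Li (E° = -3.01 V) is the anode, so E°cell = +4.08 V.
Balancing electrons gives n = 2 (lcm of 2 and 1).
ΔG° = −nFE° = −(2)(96485)(+4.08) = -787,318 J = -787.3 kJ/mol.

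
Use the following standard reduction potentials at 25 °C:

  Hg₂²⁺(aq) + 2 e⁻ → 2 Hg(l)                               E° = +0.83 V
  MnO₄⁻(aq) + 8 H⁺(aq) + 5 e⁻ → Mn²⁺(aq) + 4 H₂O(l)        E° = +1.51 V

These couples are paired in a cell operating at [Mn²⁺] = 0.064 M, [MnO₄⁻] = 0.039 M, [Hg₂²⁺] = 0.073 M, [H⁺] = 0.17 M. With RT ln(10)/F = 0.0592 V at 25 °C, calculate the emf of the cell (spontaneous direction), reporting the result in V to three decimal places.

+0.638 V

MnO₄⁻/Mn²⁺ is the cathode (higher E°), Hg₂²⁺/Hg the anode: E°cell = +1.51 − (+0.83) = +0.68 V, n = 10.
Overall: 2 MnO₄⁻(aq) + 16 H⁺(aq) + 10 Hg(l) → 2 Mn²⁺(aq) + 8 H₂O(l) + 5 Hg₂²⁺(aq)
Q = [Mn²⁺]^2·[Hg₂²⁺]^5 / ([MnO₄⁻]^2·[H⁺]^16); log Q = 7.060.
E = E° − (0.0592/n) log Q = +0.68 − (0.0592/10)(7.060) = +0.638 V.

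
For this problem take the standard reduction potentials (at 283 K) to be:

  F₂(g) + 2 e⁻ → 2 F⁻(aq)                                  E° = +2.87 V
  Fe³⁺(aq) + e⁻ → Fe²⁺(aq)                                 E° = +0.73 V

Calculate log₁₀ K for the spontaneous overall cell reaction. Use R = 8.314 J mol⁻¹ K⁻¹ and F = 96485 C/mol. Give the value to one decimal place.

76.2

Cathode: F₂/F⁻; anode: Fe³⁺/Fe²⁺. E°cell = (+2.87) − (+0.73) = +2.14 V, with n = 2.
ΔG° = −nFE° = −RT ln K, so ln K = nFE°/(RT) = (2)(96485)(+2.14) / ((8.314)(283)) = 175.512.
log₁₀ K = 175.512 / ln 10 = 76.2.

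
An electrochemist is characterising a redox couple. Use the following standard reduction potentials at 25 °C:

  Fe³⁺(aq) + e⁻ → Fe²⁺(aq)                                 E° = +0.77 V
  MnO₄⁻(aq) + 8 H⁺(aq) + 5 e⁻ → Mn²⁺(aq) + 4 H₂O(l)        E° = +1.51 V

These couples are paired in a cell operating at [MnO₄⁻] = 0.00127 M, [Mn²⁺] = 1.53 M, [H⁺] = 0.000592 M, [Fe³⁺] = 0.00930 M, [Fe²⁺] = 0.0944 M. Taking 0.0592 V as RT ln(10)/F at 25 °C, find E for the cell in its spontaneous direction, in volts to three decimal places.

MnO₄⁻/Mn²⁺ is the cathode (higher E°), Fe³⁺/Fe²⁺ the anode: E°cell = +1.51 − (+0.77) = +0.74 V, n = 5.
Overall: MnO₄⁻(aq) + 8 H⁺(aq) + 5 Fe²⁺(aq) → Mn²⁺(aq) + 4 H₂O(l) + 5 Fe³⁺(aq)
Q = [Mn²⁺]·[Fe³⁺]^5 / ([MnO₄⁻]·[H⁺]^8·[Fe²⁺]^5); log Q = 23.870.
E = E° − (0.0592/n) log Q = +0.74 − (0.0592/5)(23.870) = +0.457 V.

+0.457 V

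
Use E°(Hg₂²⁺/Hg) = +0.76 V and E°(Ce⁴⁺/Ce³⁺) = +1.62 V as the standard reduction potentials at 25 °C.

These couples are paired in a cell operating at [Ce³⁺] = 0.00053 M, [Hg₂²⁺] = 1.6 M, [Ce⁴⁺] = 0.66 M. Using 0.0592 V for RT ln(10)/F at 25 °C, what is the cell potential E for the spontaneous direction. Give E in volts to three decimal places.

Ce⁴⁺/Ce³⁺ is the cathode (higher E°), Hg₂²⁺/Hg the anode: E°cell = +1.62 − (+0.76) = +0.86 V, n = 2.
Overall: 2 Ce⁴⁺(aq) + 2 Hg(l) → 2 Ce³⁺(aq) + Hg₂²⁺(aq)
Q = [Ce³⁺]^2·[Hg₂²⁺] / ([Ce⁴⁺]^2); log Q = -5.986.
E = E° − (0.0592/n) log Q = +0.86 − (0.0592/2)(-5.986) = +1.037 V.

+1.037 V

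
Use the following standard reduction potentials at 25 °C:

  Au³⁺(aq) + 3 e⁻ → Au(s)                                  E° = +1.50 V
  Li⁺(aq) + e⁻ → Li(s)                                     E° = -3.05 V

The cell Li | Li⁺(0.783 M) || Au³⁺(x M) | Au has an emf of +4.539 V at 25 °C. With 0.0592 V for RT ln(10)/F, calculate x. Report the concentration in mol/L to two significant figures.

0.13 M

Au³⁺/Au is the cathode, Li⁺/Li the anode: E°cell = +4.55 V, n = 3.
Overall reaction: Au³⁺(aq) + 3 Li(s) → Au(s) + 3 Li⁺(aq); Q = [Li⁺]^3/[Au³⁺]^1.
From E = E° − (0.0592/n) log Q: log Q = (E° − E)·n/0.0592 = (+4.55 − (+4.539))·3/0.0592 = 0.5574.
So 1·log[Au³⁺] = 3·log(0.783) − log Q = -0.3187 − (0.5574) = -0.8761; [Au³⁺] = 10^(-0.8761) ≈ 0.13 M.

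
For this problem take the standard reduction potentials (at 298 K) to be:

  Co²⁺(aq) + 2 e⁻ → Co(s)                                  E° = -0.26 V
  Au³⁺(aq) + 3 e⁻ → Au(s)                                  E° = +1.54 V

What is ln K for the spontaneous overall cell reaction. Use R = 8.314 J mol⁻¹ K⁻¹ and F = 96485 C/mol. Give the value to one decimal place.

Cathode: Au³⁺/Au; anode: Co²⁺/Co. E°cell = (+1.54) − (-0.26) = +1.80 V, with n = 6.
ΔG° = −nFE° = −RT ln K, so ln K = nFE°/(RT) = (6)(96485)(+1.80) / ((8.314)(298)) = 420.588.

420.6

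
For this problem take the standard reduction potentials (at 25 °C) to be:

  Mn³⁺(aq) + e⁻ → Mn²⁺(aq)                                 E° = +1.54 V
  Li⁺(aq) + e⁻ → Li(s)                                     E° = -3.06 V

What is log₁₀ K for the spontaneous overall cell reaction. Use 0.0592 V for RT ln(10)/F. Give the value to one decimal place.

77.7

Cathode: Mn³⁺/Mn²⁺; anode: Li⁺/Li. E°cell = +4.60 V, n = 1.
log K = nE°cell / 0.0592 = (1)(+4.60) / 0.0592 = 77.7.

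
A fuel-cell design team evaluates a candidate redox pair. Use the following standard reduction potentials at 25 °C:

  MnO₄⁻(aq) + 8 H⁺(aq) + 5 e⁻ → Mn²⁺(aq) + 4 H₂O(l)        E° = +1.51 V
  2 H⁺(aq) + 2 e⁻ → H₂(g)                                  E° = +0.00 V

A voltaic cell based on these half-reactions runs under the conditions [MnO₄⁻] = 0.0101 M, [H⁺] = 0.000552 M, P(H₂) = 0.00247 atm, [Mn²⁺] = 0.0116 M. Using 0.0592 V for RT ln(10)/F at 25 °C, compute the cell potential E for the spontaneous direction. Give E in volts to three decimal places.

MnO₄⁻/Mn²⁺ is the cathode (higher E°), H⁺/H₂ the anode: E°cell = +1.51 − (+0.00) = +1.51 V, n = 10.
Overall: 2 MnO₄⁻(aq) + 6 H⁺(aq) + 5 H₂(g) → 2 Mn²⁺(aq) + 8 H₂O(l)
Q = [Mn²⁺]^2 / ([MnO₄⁻]^2·[H⁺]^6·P(H₂)^5); log Q = 32.705.
E = E° − (0.0592/n) log Q = +1.51 − (0.0592/10)(32.705) = +1.316 V.

+1.316 V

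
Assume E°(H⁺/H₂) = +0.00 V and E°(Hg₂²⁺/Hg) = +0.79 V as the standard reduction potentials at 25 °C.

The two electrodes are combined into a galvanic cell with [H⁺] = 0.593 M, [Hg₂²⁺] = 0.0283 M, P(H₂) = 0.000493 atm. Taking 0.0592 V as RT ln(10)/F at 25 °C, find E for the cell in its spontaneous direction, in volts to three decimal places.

Hg₂²⁺/Hg is the cathode (higher E°), H⁺/H₂ the anode: E°cell = +0.79 − (+0.00) = +0.79 V, n = 2.
Overall: Hg₂²⁺(aq) + H₂(g) → 2 Hg(l) + 2 H⁺(aq)
Q = [H⁺]^2 / ([Hg₂²⁺]·P(H₂)); log Q = 4.401.
E = E° − (0.0592/n) log Q = +0.79 − (0.0592/2)(4.401) = +0.660 V.

+0.660 V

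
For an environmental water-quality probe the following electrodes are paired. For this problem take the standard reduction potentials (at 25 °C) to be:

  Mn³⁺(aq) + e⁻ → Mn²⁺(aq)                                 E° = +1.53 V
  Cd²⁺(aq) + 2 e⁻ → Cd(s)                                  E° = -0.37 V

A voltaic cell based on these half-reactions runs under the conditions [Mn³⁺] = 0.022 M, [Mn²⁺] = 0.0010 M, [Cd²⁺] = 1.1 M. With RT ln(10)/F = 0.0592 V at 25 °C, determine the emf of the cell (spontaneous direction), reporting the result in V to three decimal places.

+1.978 V

Mn³⁺/Mn²⁺ is the cathode (higher E°), Cd²⁺/Cd the anode: E°cell = +1.53 − (-0.37) = +1.90 V, n = 2.
Overall: 2 Mn³⁺(aq) + Cd(s) → 2 Mn²⁺(aq) + Cd²⁺(aq)
Q = [Mn²⁺]^2·[Cd²⁺] / ([Mn³⁺]^2); log Q = -2.643.
E = E° − (0.0592/n) log Q = +1.90 − (0.0592/2)(-2.643) = +1.978 V.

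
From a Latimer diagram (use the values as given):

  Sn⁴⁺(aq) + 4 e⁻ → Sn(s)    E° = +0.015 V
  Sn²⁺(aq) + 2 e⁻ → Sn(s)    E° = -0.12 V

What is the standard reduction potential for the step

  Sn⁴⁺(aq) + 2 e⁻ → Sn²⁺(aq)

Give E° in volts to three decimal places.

Sequential free energies add, so n₃E°₃ = n₁E°₁ + n₂E°₂.
With n₃ = 4, and the known step contributing 2×(-0.12) V, the unknown satisfies 2·E° = 4×(+0.015) − 2×(-0.12) = +0.300.
E° = +0.300 / 2 = +0.150 V.

+0.150 V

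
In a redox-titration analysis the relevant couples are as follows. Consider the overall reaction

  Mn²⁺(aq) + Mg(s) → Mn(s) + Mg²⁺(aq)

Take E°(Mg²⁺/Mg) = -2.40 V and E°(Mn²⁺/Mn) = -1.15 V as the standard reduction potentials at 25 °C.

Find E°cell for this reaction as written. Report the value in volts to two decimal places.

+1.25 V

The Mn²⁺/Mn couple has the higher reduction potential, so it is the cathode; Mg²⁺/Mg is oxidised at the anode.
E°cell = E°(cathode) − E°(anode) = (-1.15) − (-2.40) = +1.25 V.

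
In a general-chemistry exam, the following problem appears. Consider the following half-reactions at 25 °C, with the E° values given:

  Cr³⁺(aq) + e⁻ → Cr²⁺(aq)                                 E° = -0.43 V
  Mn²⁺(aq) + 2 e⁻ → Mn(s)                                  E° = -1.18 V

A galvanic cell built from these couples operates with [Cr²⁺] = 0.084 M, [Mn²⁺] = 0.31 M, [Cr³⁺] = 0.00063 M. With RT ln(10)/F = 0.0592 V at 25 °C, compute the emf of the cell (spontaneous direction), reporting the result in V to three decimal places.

Cr³⁺/Cr²⁺ is the cathode (higher E°), Mn²⁺/Mn the anode: E°cell = -0.43 − (-1.18) = +0.75 V, n = 2.
Overall: 2 Cr³⁺(aq) + Mn(s) → 2 Cr²⁺(aq) + Mn²⁺(aq)
Q = [Cr²⁺]^2·[Mn²⁺] / ([Cr³⁺]^2); log Q = 3.741.
E = E° − (0.0592/n) log Q = +0.75 − (0.0592/2)(3.741) = +0.639 V.

+0.639 V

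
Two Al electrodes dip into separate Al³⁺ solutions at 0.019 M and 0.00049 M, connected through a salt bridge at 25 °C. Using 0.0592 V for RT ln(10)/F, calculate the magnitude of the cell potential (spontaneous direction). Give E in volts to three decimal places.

+0.031 V

For a concentration cell E°cell = 0. The 0.019 M side is the cathode (reduction is favoured where [Al³⁺] is higher).
With n = 3, E = −(0.0592/3) log([Al³⁺]ₐₙ/[Al³⁺]꜀ₐₜ) = −(0.0592/3) log(0.00049/0.019) = −(0.0592/3)(-1.589) = +0.031 V.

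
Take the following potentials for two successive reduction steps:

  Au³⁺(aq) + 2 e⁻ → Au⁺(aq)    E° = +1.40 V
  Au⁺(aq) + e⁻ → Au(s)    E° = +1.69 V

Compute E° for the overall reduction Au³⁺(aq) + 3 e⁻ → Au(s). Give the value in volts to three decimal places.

Standard free energies of sequential steps add: ΔG°₃ = ΔG°₁ + ΔG°₂, so n₃E°₃ = n₁E°₁ + n₂E°₂.
E°₃ = (2×+1.40 + 1×+1.69) / 3 = (+4.490) / 3 = +1.497 V.

+1.497 V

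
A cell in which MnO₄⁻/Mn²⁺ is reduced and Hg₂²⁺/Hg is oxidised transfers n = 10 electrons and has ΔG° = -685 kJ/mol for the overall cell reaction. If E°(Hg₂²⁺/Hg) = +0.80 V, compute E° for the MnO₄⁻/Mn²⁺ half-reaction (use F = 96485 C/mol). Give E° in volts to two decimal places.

+1.51 V

E°cell = −ΔG°/(nF) = −(-685×10³)/((10)(96485)) = +0.710 V.
Since MnO₄⁻/Mn²⁺ is the cathode and Hg₂²⁺/Hg the anode, E°cell = E°(MnO₄⁻/Mn²⁺) − E°(Hg₂²⁺/Hg).
So E°(MnO₄⁻/Mn²⁺) = E°cell + E°(Hg₂²⁺/Hg) = +0.710 + (+0.80) = +1.51 V.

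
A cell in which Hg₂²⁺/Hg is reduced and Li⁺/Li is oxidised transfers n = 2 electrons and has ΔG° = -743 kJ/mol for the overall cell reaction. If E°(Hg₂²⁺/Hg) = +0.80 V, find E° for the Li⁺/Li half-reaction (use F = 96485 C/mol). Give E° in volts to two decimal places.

E°cell = −ΔG°/(nF) = −(-743×10³)/((2)(96485)) = +3.850 V.
Since Hg₂²⁺/Hg is the cathode and Li⁺/Li the anode, E°cell = E°(Hg₂²⁺/Hg) − E°(Li⁺/Li).
So E°(Li⁺/Li) = E°(Hg₂²⁺/Hg) − E°cell = (+0.80) − (+3.850) = -3.05 V.

-3.05 V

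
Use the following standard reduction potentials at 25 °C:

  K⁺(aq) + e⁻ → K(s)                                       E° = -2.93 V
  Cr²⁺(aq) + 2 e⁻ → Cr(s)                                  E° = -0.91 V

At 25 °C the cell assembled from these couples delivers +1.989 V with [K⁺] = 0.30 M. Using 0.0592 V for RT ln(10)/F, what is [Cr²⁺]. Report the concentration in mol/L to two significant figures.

0.0081 M

Cr²⁺/Cr is the cathode, K⁺/K the anode: E°cell = +2.02 V, n = 2.
Overall reaction: Cr²⁺(aq) + 2 K(s) → Cr(s) + 2 K⁺(aq); Q = [K⁺]^2/[Cr²⁺]^1.
From E = E° − (0.0592/n) log Q: log Q = (E° − E)·n/0.0592 = (+2.02 − (+1.989))·2/0.0592 = 1.0473.
So 1·log[Cr²⁺] = 2·log(0.3) − log Q = -1.0458 − (1.0473) = -2.0931; [Cr²⁺] = 10^(-2.0931) ≈ 0.0081 M.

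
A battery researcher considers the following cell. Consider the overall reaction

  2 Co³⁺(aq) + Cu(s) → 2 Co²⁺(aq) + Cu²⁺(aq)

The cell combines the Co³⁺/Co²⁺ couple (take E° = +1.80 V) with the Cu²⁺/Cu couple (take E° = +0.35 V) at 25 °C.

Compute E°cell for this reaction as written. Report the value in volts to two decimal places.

+1.45 V

The Co³⁺/Co²⁺ couple has the higher reduction potential, so it is the cathode; Cu²⁺/Cu is oxidised at the anode.
E°cell = E°(cathode) − E°(anode) = (+1.80) − (+0.35) = +1.45 V.
Since E°cell > 0, the reaction is spontaneous under standard conditions.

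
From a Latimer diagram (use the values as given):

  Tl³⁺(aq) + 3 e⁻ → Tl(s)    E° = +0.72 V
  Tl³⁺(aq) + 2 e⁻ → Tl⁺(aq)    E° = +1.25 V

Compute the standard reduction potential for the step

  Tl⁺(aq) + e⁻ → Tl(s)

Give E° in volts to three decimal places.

-0.340 V

Sequential free energies add, so n₃E°₃ = n₁E°₁ + n₂E°₂.
With n₃ = 3, and the known step contributing 2×(+1.25) V, the unknown satisfies 1·E° = 3×(+0.72) − 2×(+1.25) = -0.340.
E° = -0.340 / 1 = -0.340 V.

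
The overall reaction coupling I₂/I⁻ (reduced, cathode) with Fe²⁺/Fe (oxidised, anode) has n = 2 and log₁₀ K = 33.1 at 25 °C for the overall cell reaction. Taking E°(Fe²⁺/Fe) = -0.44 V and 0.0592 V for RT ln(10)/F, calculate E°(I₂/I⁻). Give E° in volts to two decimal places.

E°cell = (0.0592/n)·log K = (0.0592/2)(33.1) = +0.980 V.
Since I₂/I⁻ is the cathode and Fe²⁺/Fe the anode, E°cell = E°(I₂/I⁻) − E°(Fe²⁺/Fe).
So E°(I₂/I⁻) = E°cell + E°(Fe²⁺/Fe) = +0.980 + (-0.44) = +0.54 V.

+0.54 V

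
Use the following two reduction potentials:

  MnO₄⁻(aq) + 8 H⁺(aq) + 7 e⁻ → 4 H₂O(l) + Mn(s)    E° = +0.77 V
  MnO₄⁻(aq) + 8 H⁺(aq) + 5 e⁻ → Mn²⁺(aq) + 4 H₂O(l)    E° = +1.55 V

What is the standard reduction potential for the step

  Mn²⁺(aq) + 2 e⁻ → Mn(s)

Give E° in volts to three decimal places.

Sequential free energies add, so n₃E°₃ = n₁E°₁ + n₂E°₂.
With n₃ = 7, and the known step contributing 5×(+1.55) V, the unknown satisfies 2·E° = 7×(+0.77) − 5×(+1.55) = -2.360.
E° = -2.360 / 2 = -1.180 V.

-1.180 V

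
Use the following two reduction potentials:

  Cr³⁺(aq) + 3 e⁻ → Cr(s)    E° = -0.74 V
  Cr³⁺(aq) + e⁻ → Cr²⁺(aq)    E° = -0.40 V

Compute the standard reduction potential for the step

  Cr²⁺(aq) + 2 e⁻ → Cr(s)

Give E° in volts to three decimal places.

-0.910 V

Sequential free energies add, so n₃E°₃ = n₁E°₁ + n₂E°₂.
With n₃ = 3, and the known step contributing 1×(-0.40) V, the unknown satisfies 2·E° = 3×(-0.74) − 1×(-0.40) = -1.820.
E° = -1.820 / 2 = -0.910 V.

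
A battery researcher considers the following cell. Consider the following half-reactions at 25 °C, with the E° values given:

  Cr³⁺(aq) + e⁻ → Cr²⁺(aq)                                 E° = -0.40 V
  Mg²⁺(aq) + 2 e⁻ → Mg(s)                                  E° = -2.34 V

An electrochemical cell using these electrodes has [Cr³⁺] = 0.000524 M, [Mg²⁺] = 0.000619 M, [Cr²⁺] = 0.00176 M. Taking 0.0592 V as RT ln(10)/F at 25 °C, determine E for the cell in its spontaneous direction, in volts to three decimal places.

Cr³⁺/Cr²⁺ is the cathode (higher E°), Mg²⁺/Mg the anode: E°cell = -0.40 − (-2.34) = +1.94 V, n = 2.
Overall: 2 Cr³⁺(aq) + Mg(s) → 2 Cr²⁺(aq) + Mg²⁺(aq)
Q = [Cr²⁺]^2·[Mg²⁺] / ([Cr³⁺]^2); log Q = -2.156.
E = E° − (0.0592/n) log Q = +1.94 − (0.0592/2)(-2.156) = +2.004 V.

+2.004 V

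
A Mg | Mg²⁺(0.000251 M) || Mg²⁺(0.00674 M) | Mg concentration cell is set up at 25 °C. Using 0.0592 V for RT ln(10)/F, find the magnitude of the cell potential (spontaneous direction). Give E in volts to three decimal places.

+0.042 V

For a concentration cell E°cell = 0. The 0.00674 M side is the cathode (reduction is favoured where [Mg²⁺] is higher).
With n = 2, E = −(0.0592/2) log([Mg²⁺]ₐₙ/[Mg²⁺]꜀ₐₜ) = −(0.0592/2) log(0.000251/0.00674) = −(0.0592/2)(-1.429) = +0.042 V.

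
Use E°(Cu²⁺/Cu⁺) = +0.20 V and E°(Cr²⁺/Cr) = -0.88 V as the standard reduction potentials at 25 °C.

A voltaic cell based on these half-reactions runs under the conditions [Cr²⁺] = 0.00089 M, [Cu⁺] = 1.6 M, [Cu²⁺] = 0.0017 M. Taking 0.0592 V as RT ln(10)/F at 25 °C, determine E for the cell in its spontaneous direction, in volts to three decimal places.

Cu²⁺/Cu⁺ is the cathode (higher E°), Cr²⁺/Cr the anode: E°cell = +0.20 − (-0.88) = +1.08 V, n = 2.
Overall: 2 Cu²⁺(aq) + Cr(s) → 2 Cu⁺(aq) + Cr²⁺(aq)
Q = [Cu⁺]^2·[Cr²⁺] / ([Cu²⁺]^2); log Q = 2.897.
E = E° − (0.0592/n) log Q = +1.08 − (0.0592/2)(2.897) = +0.994 V.

+0.994 V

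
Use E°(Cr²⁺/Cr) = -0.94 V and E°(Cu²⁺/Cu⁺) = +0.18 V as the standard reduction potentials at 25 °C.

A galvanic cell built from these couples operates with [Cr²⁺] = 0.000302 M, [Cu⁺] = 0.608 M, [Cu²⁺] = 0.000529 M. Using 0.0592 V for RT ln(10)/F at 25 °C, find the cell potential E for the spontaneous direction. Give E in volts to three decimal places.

+1.043 V

Cu²⁺/Cu⁺ is the cathode (higher E°), Cr²⁺/Cr the anode: E°cell = +0.18 − (-0.94) = +1.12 V, n = 2.
Overall: 2 Cu²⁺(aq) + Cr(s) → 2 Cu⁺(aq) + Cr²⁺(aq)
Q = [Cu⁺]^2·[Cr²⁺] / ([Cu²⁺]^2); log Q = 2.601.
E = E° − (0.0592/n) log Q = +1.12 − (0.0592/2)(2.601) = +1.043 V.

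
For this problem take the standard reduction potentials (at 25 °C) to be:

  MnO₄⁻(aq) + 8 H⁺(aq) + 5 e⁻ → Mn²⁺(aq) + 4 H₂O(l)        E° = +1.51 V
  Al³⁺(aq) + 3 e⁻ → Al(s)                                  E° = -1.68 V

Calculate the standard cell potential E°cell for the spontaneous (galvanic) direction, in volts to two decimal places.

+3.19 V

The MnO₄⁻/Mn²⁺ couple has the higher reduction potential, so it is the cathode; Al³⁺/Al is oxidised at the anode.
E°cell = E°(cathode) − E°(anode) = (+1.51) − (-1.68) = +3.19 V.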